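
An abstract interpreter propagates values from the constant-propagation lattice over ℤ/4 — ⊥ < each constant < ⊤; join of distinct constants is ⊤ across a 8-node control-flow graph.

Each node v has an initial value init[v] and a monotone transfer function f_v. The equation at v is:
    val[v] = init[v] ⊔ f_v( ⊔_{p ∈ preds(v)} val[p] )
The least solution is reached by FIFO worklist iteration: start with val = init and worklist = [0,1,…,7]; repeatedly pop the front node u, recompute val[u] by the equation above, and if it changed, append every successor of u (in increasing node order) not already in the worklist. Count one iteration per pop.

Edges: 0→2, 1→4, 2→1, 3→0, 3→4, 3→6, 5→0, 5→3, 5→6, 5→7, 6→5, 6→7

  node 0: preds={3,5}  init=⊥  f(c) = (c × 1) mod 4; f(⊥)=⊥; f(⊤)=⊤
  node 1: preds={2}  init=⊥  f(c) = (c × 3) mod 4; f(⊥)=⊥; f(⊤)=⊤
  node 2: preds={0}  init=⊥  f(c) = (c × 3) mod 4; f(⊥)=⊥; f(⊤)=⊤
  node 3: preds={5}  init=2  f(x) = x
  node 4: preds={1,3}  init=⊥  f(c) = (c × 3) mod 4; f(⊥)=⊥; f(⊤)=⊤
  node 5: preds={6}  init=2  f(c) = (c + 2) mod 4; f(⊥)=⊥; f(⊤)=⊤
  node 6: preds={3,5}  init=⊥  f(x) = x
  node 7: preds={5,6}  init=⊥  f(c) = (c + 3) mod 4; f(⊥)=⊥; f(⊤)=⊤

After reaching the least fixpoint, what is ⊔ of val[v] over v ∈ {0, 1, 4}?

⊤

Worklist (21 pops):
  #1 pop 0: in=2 → 2 (was ⊥); enqueue []
  #2 pop 1: in=⊥ → ⊥ (no change)
  #3 pop 2: in=2 → 2 (was ⊥); enqueue [1]
  #4 pop 3: in=2 → 2 (no change)
  #5 pop 4: in=2 → 2 (was ⊥); enqueue []
  #6 pop 5: in=⊥ → 2 (no change)
  #7 pop 6: in=2 → 2 (was ⊥); enqueue [5]
  #8 pop 7: in=2 → 1 (was ⊥); enqueue []
  #9 pop 1: in=2 → 2 (was ⊥); enqueue [4]
  #10 pop 5: in=2 → ⊤ (was 2); enqueue [0,3,6,7]
  #11 pop 4: in=2 → 2 (no change)
  #12 pop 0: in=⊤ → ⊤ (was 2); enqueue [2]
  #13 pop 3: in=⊤ → ⊤ (was 2); enqueue [0,4]
  #14 pop 6: in=⊤ → ⊤ (was 2); enqueue [5]
  #15 pop 7: in=⊤ → ⊤ (was 1); enqueue []
  #16 pop 2: in=⊤ → ⊤ (was 2); enqueue [1]
  #17 pop 0: in=⊤ → ⊤ (no change)
  #18 pop 4: in=⊤ → ⊤ (was 2); enqueue []
  #19 pop 5: in=⊤ → ⊤ (no change)
  #20 pop 1: in=⊤ → ⊤ (was 2); enqueue [4]
  #21 pop 4: in=⊤ → ⊤ (no change)

Fixpoint:
  val[0] = ⊤
  val[1] = ⊤
  val[2] = ⊤
  val[3] = ⊤
  val[4] = ⊤
  val[5] = ⊤
  val[6] = ⊤
  val[7] = ⊤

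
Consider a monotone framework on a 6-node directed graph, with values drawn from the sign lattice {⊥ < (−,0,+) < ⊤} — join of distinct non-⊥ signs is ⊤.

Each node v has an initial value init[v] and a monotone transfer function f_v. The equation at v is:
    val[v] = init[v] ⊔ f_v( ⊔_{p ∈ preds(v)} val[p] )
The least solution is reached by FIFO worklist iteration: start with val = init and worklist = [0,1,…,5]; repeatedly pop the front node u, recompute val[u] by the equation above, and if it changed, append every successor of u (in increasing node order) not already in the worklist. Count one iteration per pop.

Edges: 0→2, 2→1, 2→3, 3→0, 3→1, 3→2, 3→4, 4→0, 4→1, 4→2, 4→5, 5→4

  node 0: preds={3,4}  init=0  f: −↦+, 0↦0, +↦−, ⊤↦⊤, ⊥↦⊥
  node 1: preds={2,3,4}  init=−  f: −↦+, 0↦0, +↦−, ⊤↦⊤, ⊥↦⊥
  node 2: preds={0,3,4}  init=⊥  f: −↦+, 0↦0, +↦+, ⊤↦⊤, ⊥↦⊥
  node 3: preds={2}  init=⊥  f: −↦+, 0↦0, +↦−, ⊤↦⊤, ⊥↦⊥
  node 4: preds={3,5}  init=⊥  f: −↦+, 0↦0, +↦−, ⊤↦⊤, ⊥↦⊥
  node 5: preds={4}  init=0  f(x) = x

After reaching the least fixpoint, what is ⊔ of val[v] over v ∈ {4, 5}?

Worklist (9 pops):
  #1 pop 0: in=⊥ → 0 (no change)
  #2 pop 1: in=⊥ → − (no change)
  #3 pop 2: in=0 → 0 (was ⊥); enqueue [1]
  #4 pop 3: in=0 → 0 (was ⊥); enqueue [0,2]
  #5 pop 4: in=0 → 0 (was ⊥); enqueue []
  #6 pop 5: in=0 → 0 (no change)
  #7 pop 1: in=0 → ⊤ (was −); enqueue []
  #8 pop 0: in=0 → 0 (no change)
  #9 pop 2: in=0 → 0 (no change)

Fixpoint:
  val[0] = 0
  val[1] = ⊤
  val[2] = 0
  val[3] = 0
  val[4] = 0
  val[5] = 0

0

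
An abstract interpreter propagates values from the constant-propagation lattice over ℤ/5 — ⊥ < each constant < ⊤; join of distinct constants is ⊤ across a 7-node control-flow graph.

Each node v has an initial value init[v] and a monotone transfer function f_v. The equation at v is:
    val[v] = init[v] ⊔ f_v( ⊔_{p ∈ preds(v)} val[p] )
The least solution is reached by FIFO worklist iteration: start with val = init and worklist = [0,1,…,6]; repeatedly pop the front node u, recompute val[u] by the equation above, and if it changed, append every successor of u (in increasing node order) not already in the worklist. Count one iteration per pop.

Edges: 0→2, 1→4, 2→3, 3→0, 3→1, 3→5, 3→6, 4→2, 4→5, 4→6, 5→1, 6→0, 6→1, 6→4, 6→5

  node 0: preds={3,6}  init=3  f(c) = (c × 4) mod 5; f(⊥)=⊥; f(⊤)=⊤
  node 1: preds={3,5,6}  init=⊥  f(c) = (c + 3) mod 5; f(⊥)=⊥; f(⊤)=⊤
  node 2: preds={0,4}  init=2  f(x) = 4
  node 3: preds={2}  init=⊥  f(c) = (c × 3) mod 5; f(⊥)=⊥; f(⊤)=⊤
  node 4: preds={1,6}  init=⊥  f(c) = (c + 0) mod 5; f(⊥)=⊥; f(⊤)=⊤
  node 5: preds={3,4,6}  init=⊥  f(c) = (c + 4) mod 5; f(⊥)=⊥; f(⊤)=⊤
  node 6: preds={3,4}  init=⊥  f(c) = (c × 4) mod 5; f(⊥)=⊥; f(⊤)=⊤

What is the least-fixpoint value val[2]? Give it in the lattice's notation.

⊤

Trace (13 dequeues):
  [1] u=0 | in ⊥ | out 3 | ==
  [2] u=1 | in ⊥ | out ⊥ | ==
  [3] u=2 | in 3 | out ⊤ | prev 2 | push {}
  [4] u=3 | in ⊤ | out ⊤ | prev ⊥ | push {0,1}
  [5] u=4 | in ⊥ | out ⊥ | ==
  [6] u=5 | in ⊤ | out ⊤ | prev ⊥ | push {}
  [7] u=6 | in ⊤ | out ⊤ | prev ⊥ | push {4,5}
  [8] u=0 | in ⊤ | out ⊤ | prev 3 | push {2}
  [9] u=1 | in ⊤ | out ⊤ | prev ⊥ | push {}
  [10] u=4 | in ⊤ | out ⊤ | prev ⊥ | push {6}
  [11] u=5 | in ⊤ | out ⊤ | ==
  [12] u=2 | in ⊤ | out ⊤ | ==
  [13] u=6 | in ⊤ | out ⊤ | ==

Converged values:
  [0] ⊤
  [1] ⊤
  [2] ⊤
  [3] ⊤
  [4] ⊤
  [5] ⊤
  [6] ⊤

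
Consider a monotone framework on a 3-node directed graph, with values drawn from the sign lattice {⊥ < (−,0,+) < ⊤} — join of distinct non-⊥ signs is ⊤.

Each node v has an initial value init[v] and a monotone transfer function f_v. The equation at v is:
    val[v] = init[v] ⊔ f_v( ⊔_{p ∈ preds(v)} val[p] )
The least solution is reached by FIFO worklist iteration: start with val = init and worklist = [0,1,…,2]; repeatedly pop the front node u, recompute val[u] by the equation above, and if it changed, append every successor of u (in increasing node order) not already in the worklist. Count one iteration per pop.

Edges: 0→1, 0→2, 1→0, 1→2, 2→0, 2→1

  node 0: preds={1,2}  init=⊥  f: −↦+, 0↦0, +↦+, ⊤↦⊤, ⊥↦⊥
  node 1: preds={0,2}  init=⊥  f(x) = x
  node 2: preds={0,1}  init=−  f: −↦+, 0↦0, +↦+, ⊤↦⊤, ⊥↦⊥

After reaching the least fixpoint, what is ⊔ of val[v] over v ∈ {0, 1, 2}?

⊤

Trace (6 dequeues):
  [1] u=0 | in − | out + | prev ⊥ | push {}
  [2] u=1 | in ⊤ | out ⊤ | prev ⊥ | push {0}
  [3] u=2 | in ⊤ | out ⊤ | prev − | push {1}
  [4] u=0 | in ⊤ | out ⊤ | prev + | push {2}
  [5] u=1 | in ⊤ | out ⊤ | ==
  [6] u=2 | in ⊤ | out ⊤ | ==

Converged values:
  [0] ⊤
  [1] ⊤
  [2] ⊤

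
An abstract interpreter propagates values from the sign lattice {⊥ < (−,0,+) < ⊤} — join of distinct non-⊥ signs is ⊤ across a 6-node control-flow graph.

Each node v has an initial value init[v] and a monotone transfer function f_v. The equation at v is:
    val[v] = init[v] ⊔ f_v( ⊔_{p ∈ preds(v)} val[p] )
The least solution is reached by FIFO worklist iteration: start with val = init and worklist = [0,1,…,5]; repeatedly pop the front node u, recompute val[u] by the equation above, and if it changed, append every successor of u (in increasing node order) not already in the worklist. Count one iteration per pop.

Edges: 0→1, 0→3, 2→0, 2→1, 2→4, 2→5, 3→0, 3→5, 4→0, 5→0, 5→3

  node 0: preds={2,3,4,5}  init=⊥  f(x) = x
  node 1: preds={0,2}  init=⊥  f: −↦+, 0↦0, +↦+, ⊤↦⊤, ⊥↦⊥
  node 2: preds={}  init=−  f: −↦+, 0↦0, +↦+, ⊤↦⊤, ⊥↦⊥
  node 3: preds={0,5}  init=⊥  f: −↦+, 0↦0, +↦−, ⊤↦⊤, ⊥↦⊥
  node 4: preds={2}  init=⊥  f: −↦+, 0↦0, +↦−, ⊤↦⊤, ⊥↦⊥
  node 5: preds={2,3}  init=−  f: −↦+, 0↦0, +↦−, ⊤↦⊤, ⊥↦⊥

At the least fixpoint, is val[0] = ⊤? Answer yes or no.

Iteration log — 11 steps:
  step 1. node 0  ⊔preds=−  new=−  old=⊥  +wl: 
  step 2. node 1  ⊔preds=−  new=+  old=⊥  +wl: 
  step 3. node 2  ⊔preds=⊥  new=−  stable
  step 4. node 3  ⊔preds=−  new=+  old=⊥  +wl: 0
  step 5. node 4  ⊔preds=−  new=+  old=⊥  +wl: 
  step 6. node 5  ⊔preds=⊤  new=⊤  old=−  +wl: 3
  step 7. node 0  ⊔preds=⊤  new=⊤  old=−  +wl: 1
  step 8. node 3  ⊔preds=⊤  new=⊤  old=+  +wl: 0,5
  step 9. node 1  ⊔preds=⊤  new=⊤  old=+  +wl: 
  step 10. node 0  ⊔preds=⊤  new=⊤  stable
  step 11. node 5  ⊔preds=⊤  new=⊤  stable

Least fixpoint reached:
  node 0: ⊤
  node 1: ⊤
  node 2: −
  node 3: ⊤
  node 4: +
  node 5: ⊤

yes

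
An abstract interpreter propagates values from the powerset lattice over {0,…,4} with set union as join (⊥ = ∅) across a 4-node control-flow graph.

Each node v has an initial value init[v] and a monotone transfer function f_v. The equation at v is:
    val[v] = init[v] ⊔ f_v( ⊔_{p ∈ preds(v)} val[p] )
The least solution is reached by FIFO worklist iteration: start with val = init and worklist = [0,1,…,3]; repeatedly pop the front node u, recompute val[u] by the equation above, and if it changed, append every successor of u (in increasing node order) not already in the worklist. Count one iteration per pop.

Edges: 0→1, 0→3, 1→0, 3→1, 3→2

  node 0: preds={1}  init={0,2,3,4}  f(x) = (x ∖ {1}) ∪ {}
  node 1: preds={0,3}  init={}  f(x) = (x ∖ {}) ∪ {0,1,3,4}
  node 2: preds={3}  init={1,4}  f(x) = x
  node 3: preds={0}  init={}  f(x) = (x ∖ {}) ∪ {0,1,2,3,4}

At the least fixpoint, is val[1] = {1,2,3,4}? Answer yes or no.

Worklist (7 pops):
  #1 pop 0: in={} → {0,2,3,4} (no change)
  #2 pop 1: in={0,2,3,4} → {0,1,2,3,4} (was {}); enqueue [0]
  #3 pop 2: in={} → {1,4} (no change)
  #4 pop 3: in={0,2,3,4} → {0,1,2,3,4} (was {}); enqueue [1,2]
  #5 pop 0: in={0,1,2,3,4} → {0,2,3,4} (no change)
  #6 pop 1: in={0,1,2,3,4} → {0,1,2,3,4} (no change)
  #7 pop 2: in={0,1,2,3,4} → {0,1,2,3,4} (was {1,4}); enqueue []

Fixpoint:
  val[0] = {0,2,3,4}
  val[1] = {0,1,2,3,4}
  val[2] = {0,1,2,3,4}
  val[3] = {0,1,2,3,4}

no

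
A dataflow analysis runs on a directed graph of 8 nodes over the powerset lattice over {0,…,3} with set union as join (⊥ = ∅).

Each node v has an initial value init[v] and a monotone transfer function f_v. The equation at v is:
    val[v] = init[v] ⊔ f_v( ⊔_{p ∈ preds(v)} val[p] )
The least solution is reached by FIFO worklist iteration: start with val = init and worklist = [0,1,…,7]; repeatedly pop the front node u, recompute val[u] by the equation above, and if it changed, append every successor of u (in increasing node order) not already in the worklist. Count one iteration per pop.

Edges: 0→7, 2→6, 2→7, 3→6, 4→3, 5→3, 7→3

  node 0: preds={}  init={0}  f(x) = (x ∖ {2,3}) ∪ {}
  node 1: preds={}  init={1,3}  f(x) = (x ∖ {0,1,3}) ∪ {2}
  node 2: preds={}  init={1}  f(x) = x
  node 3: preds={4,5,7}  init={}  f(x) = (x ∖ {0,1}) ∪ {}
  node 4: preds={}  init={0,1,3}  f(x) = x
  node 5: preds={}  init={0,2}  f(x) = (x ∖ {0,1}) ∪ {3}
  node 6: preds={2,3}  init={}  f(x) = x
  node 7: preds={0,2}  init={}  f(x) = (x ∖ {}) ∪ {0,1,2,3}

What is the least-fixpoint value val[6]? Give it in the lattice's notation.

Trace (9 dequeues):
  [1] u=0 | in {} | out {0} | ==
  [2] u=1 | in {} | out {1,2,3} | prev {1,3} | push {}
  [3] u=2 | in {} | out {1} | ==
  [4] u=3 | in {0,1,2,3} | out {2,3} | prev {} | push {}
  [5] u=4 | in {} | out {0,1,3} | ==
  [6] u=5 | in {} | out {0,2,3} | prev {0,2} | push {3}
  [7] u=6 | in {1,2,3} | out {1,2,3} | prev {} | push {}
  [8] u=7 | in {0,1} | out {0,1,2,3} | prev {} | push {}
  [9] u=3 | in {0,1,2,3} | out {2,3} | ==

Converged values:
  [0] {0}
  [1] {1,2,3}
  [2] {1}
  [3] {2,3}
  [4] {0,1,3}
  [5] {0,2,3}
  [6] {1,2,3}
  [7] {0,1,2,3}

{1,2,3}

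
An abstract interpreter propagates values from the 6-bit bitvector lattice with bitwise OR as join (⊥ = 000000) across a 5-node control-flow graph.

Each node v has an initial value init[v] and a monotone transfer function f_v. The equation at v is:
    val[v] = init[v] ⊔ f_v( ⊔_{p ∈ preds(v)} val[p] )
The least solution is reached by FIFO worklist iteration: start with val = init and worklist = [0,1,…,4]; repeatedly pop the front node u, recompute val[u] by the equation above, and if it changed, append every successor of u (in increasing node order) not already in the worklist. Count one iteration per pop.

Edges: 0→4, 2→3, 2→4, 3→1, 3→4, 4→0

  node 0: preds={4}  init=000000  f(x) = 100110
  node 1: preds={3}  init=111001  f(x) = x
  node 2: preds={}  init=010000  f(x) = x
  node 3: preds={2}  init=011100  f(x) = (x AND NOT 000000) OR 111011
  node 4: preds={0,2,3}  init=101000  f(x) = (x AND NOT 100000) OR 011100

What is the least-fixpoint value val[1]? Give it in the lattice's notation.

111111

Trace (7 dequeues):
  [1] u=0 | in 101000 | out 100110 | prev 000000 | push {}
  [2] u=1 | in 011100 | out 111101 | prev 111001 | push {}
  [3] u=2 | in 000000 | out 010000 | ==
  [4] u=3 | in 010000 | out 111111 | prev 011100 | push {1}
  [5] u=4 | in 111111 | out 111111 | prev 101000 | push {0}
  [6] u=1 | in 111111 | out 111111 | prev 111101 | push {}
  [7] u=0 | in 111111 | out 100110 | ==

Converged values:
  [0] 100110
  [1] 111111
  [2] 010000
  [3] 111111
  [4] 111111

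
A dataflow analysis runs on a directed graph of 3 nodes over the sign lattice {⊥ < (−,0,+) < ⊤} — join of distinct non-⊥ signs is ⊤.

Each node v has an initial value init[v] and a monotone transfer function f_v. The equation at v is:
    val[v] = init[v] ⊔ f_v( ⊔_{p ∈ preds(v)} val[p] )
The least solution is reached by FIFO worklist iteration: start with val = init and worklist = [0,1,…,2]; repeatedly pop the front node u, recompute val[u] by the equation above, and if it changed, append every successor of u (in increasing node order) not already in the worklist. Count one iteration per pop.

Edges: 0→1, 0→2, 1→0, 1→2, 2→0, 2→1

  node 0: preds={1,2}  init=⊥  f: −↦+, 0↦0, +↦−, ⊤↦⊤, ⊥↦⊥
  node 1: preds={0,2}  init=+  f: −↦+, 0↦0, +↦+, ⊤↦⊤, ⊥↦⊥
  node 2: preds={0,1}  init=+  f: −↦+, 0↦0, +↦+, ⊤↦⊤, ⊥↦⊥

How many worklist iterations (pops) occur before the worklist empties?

6

Worklist (6 pops):
  #1 pop 0: in=+ → − (was ⊥); enqueue []
  #2 pop 1: in=⊤ → ⊤ (was +); enqueue [0]
  #3 pop 2: in=⊤ → ⊤ (was +); enqueue [1]
  #4 pop 0: in=⊤ → ⊤ (was −); enqueue [2]
  #5 pop 1: in=⊤ → ⊤ (no change)
  #6 pop 2: in=⊤ → ⊤ (no change)

Fixpoint:
  val[0] = ⊤
  val[1] = ⊤
  val[2] = ⊤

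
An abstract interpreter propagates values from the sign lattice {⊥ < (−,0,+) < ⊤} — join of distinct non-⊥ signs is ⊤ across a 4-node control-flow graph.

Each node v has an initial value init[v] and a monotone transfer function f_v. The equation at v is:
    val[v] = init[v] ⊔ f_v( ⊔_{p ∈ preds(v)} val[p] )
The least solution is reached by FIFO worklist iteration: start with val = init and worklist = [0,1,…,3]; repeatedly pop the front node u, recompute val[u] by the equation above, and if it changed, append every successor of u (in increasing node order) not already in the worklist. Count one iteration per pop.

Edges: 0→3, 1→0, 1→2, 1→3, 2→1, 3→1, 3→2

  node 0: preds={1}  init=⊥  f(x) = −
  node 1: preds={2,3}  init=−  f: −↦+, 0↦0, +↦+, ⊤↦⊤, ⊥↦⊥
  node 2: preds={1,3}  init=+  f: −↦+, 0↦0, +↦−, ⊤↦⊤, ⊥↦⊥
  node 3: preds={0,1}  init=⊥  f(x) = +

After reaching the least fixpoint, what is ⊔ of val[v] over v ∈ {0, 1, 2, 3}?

Iteration log — 7 steps:
  step 1. node 0  ⊔preds=−  new=−  old=⊥  +wl: 
  step 2. node 1  ⊔preds=+  new=⊤  old=−  +wl: 0
  step 3. node 2  ⊔preds=⊤  new=⊤  old=+  +wl: 1
  step 4. node 3  ⊔preds=⊤  new=+  old=⊥  +wl: 2
  step 5. node 0  ⊔preds=⊤  new=−  stable
  step 6. node 1  ⊔preds=⊤  new=⊤  stable
  step 7. node 2  ⊔preds=⊤  new=⊤  stable

Least fixpoint reached:
  node 0: −
  node 1: ⊤
  node 2: ⊤
  node 3: +

⊤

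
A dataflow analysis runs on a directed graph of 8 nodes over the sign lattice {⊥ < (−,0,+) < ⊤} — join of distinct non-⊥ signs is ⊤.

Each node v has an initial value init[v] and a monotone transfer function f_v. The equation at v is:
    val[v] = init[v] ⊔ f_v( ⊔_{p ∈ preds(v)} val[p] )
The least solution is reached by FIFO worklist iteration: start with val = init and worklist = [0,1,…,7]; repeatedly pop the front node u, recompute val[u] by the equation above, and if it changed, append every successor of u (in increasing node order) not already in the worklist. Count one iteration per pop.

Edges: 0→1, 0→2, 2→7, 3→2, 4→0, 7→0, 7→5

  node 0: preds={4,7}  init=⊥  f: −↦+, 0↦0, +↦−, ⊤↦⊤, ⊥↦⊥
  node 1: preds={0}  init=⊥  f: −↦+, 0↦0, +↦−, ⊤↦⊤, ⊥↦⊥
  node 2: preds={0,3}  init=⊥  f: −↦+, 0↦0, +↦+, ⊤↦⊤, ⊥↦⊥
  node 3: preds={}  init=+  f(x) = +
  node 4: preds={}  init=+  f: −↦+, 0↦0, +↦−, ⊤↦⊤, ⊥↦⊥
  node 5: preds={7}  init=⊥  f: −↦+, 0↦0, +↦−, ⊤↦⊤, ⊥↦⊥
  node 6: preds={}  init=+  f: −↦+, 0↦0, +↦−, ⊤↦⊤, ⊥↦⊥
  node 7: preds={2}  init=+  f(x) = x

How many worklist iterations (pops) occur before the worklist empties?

12

Worklist (12 pops):
  #1 pop 0: in=+ → − (was ⊥); enqueue []
  #2 pop 1: in=− → + (was ⊥); enqueue []
  #3 pop 2: in=⊤ → ⊤ (was ⊥); enqueue []
  #4 pop 3: in=⊥ → + (no change)
  #5 pop 4: in=⊥ → + (no change)
  #6 pop 5: in=+ → − (was ⊥); enqueue []
  #7 pop 6: in=⊥ → + (no change)
  #8 pop 7: in=⊤ → ⊤ (was +); enqueue [0,5]
  #9 pop 0: in=⊤ → ⊤ (was −); enqueue [1,2]
  #10 pop 5: in=⊤ → ⊤ (was −); enqueue []
  #11 pop 1: in=⊤ → ⊤ (was +); enqueue []
  #12 pop 2: in=⊤ → ⊤ (no change)

Fixpoint:
  val[0] = ⊤
  val[1] = ⊤
  val[2] = ⊤
  val[3] = +
  val[4] = +
  val[5] = ⊤
  val[6] = +
  val[7] = ⊤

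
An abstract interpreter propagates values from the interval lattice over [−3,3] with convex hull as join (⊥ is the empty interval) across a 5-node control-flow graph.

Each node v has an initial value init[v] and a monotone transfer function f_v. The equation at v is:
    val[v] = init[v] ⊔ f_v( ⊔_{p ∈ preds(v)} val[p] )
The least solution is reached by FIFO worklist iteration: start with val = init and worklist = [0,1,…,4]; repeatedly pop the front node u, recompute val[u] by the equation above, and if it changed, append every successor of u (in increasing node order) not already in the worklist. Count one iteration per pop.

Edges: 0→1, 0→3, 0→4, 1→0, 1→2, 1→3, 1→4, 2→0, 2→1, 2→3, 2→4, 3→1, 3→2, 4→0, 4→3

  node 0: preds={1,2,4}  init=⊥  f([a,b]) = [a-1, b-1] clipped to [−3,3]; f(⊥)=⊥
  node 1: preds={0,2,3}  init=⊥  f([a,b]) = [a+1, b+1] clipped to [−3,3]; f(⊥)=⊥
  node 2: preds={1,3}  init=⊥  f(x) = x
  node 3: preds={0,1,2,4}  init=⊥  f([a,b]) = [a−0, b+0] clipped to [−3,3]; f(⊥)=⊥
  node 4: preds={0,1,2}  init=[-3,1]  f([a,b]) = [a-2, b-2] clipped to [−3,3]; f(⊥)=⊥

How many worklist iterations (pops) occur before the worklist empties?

18

Worklist (18 pops):
  #1 pop 0: in=[-3,1] → [-3,0] (was ⊥); enqueue []
  #2 pop 1: in=[-3,0] → [-2,1] (was ⊥); enqueue [0]
  #3 pop 2: in=[-2,1] → [-2,1] (was ⊥); enqueue [1]
  #4 pop 3: in=[-3,1] → [-3,1] (was ⊥); enqueue [2]
  #5 pop 4: in=[-3,1] → [-3,1] (no change)
  #6 pop 0: in=[-3,1] → [-3,0] (no change)
  #7 pop 1: in=[-3,1] → [-2,2] (was [-2,1]); enqueue [0,3,4]
  #8 pop 2: in=[-3,2] → [-3,2] (was [-2,1]); enqueue [1]
  #9 pop 0: in=[-3,2] → [-3,1] (was [-3,0]); enqueue []
  #10 pop 3: in=[-3,2] → [-3,2] (was [-3,1]); enqueue [2]
  #11 pop 4: in=[-3,2] → [-3,1] (no change)
  #12 pop 1: in=[-3,2] → [-2,3] (was [-2,2]); enqueue [0,3,4]
  #13 pop 2: in=[-3,3] → [-3,3] (was [-3,2]); enqueue [1]
  #14 pop 0: in=[-3,3] → [-3,2] (was [-3,1]); enqueue []
  #15 pop 3: in=[-3,3] → [-3,3] (was [-3,2]); enqueue [2]
  #16 pop 4: in=[-3,3] → [-3,1] (no change)
  #17 pop 1: in=[-3,3] → [-2,3] (no change)
  #18 pop 2: in=[-3,3] → [-3,3] (no change)

Fixpoint:
  val[0] = [-3,2]
  val[1] = [-2,3]
  val[2] = [-3,3]
  val[3] = [-3,3]
  val[4] = [-3,1]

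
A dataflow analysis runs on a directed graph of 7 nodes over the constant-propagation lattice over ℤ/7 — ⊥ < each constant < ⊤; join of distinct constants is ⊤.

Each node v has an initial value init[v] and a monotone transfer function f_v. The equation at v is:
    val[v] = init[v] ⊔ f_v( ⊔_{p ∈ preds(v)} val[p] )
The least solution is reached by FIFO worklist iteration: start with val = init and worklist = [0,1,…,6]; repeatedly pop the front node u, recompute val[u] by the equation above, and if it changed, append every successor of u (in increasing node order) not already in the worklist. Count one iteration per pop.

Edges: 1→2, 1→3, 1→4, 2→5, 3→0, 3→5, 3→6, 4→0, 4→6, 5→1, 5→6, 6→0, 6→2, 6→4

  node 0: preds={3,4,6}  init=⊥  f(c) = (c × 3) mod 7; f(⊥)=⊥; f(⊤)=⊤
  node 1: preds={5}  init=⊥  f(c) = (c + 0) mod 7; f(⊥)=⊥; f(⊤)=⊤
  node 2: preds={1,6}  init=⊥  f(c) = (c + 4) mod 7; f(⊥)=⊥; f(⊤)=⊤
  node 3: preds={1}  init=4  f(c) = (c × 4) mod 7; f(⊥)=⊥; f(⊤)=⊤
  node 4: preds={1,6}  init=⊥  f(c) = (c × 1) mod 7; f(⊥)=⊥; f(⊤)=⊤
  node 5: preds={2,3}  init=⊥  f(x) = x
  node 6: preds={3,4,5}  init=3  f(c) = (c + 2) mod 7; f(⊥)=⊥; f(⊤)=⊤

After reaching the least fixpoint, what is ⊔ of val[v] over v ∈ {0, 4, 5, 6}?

Trace (15 dequeues):
  [1] u=0 | in ⊤ | out ⊤ | prev ⊥ | push {}
  [2] u=1 | in ⊥ | out ⊥ | ==
  [3] u=2 | in 3 | out 0 | prev ⊥ | push {}
  [4] u=3 | in ⊥ | out 4 | ==
  [5] u=4 | in 3 | out 3 | prev ⊥ | push {0}
  [6] u=5 | in ⊤ | out ⊤ | prev ⊥ | push {1}
  [7] u=6 | in ⊤ | out ⊤ | prev 3 | push {2,4}
  [8] u=0 | in ⊤ | out ⊤ | ==
  [9] u=1 | in ⊤ | out ⊤ | prev ⊥ | push {3}
  [10] u=2 | in ⊤ | out ⊤ | prev 0 | push {5}
  [11] u=4 | in ⊤ | out ⊤ | prev 3 | push {0,6}
  [12] u=3 | in ⊤ | out ⊤ | prev 4 | push {}
  [13] u=5 | in ⊤ | out ⊤ | ==
  [14] u=0 | in ⊤ | out ⊤ | ==
  [15] u=6 | in ⊤ | out ⊤ | ==

Converged values:
  [0] ⊤
  [1] ⊤
  [2] ⊤
  [3] ⊤
  [4] ⊤
  [5] ⊤
  [6] ⊤

⊤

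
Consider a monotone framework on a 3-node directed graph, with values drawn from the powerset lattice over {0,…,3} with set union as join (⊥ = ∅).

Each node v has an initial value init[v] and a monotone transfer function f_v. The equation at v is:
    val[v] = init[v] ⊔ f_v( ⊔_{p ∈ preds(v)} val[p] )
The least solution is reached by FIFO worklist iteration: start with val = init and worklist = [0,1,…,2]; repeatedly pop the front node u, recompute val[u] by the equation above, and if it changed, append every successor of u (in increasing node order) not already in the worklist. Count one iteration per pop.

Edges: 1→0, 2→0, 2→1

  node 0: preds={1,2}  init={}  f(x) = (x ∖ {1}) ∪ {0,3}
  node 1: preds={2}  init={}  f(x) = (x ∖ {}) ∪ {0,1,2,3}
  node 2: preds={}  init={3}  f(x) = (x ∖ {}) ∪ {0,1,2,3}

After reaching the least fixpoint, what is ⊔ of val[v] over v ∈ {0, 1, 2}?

Worklist (5 pops):
  #1 pop 0: in={3} → {0,3} (was {}); enqueue []
  #2 pop 1: in={3} → {0,1,2,3} (was {}); enqueue [0]
  #3 pop 2: in={} → {0,1,2,3} (was {3}); enqueue [1]
  #4 pop 0: in={0,1,2,3} → {0,2,3} (was {0,3}); enqueue []
  #5 pop 1: in={0,1,2,3} → {0,1,2,3} (no change)

Fixpoint:
  val[0] = {0,2,3}
  val[1] = {0,1,2,3}
  val[2] = {0,1,2,3}

{0,1,2,3}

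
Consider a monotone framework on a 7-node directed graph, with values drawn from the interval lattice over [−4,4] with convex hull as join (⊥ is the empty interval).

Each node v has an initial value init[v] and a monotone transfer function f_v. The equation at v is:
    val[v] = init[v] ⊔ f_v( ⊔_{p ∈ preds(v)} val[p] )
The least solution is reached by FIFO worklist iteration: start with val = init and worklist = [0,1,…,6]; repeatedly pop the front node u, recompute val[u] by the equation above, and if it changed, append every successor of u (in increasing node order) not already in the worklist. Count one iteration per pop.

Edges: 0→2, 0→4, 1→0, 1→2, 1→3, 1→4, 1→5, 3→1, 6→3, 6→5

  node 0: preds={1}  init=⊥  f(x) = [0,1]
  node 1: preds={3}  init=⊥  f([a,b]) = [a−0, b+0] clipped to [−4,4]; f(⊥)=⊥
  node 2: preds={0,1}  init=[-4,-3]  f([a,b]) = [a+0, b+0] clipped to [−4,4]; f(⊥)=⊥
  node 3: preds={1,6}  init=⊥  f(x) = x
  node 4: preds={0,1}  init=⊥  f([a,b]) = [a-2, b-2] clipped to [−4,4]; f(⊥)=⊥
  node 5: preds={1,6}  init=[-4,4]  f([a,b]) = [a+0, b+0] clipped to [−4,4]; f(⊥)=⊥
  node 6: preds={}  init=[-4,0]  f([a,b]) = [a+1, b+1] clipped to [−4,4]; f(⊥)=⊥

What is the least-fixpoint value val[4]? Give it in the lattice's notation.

Trace (13 dequeues):
  [1] u=0 | in ⊥ | out [0,1] | prev ⊥ | push {}
  [2] u=1 | in ⊥ | out ⊥ | ==
  [3] u=2 | in [0,1] | out [-4,1] | prev [-4,-3] | push {}
  [4] u=3 | in [-4,0] | out [-4,0] | prev ⊥ | push {1}
  [5] u=4 | in [0,1] | out [-2,-1] | prev ⊥ | push {}
  [6] u=5 | in [-4,0] | out [-4,4] | ==
  [7] u=6 | in ⊥ | out [-4,0] | ==
  [8] u=1 | in [-4,0] | out [-4,0] | prev ⊥ | push {0,2,3,4,5}
  [9] u=0 | in [-4,0] | out [0,1] | ==
  [10] u=2 | in [-4,1] | out [-4,1] | ==
  [11] u=3 | in [-4,0] | out [-4,0] | ==
  [12] u=4 | in [-4,1] | out [-4,-1] | prev [-2,-1] | push {}
  [13] u=5 | in [-4,0] | out [-4,4] | ==

Converged values:
  [0] [0,1]
  [1] [-4,0]
  [2] [-4,1]
  [3] [-4,0]
  [4] [-4,-1]
  [5] [-4,4]
  [6] [-4,0]

[-4,-1]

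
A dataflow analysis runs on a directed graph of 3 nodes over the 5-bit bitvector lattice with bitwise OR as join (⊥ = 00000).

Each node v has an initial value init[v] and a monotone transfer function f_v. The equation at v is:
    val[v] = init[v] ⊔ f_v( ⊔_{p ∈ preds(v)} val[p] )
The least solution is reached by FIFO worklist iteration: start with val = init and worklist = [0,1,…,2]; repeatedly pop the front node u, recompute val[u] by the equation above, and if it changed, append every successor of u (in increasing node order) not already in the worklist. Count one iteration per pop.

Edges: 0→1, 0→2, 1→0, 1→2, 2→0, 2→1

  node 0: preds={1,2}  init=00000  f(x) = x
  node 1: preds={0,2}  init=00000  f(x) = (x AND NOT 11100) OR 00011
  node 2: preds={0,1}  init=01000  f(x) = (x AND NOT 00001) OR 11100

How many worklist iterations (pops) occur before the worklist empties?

Iteration log — 6 steps:
  step 1. node 0  ⊔preds=01000  new=01000  old=00000  +wl: 
  step 2. node 1  ⊔preds=01000  new=00011  old=00000  +wl: 0
  step 3. node 2  ⊔preds=01011  new=11110  old=01000  +wl: 1
  step 4. node 0  ⊔preds=11111  new=11111  old=01000  +wl: 2
  step 5. node 1  ⊔preds=11111  new=00011  stable
  step 6. node 2  ⊔preds=11111  new=11110  stable

Least fixpoint reached:
  node 0: 11111
  node 1: 00011
  node 2: 11110

6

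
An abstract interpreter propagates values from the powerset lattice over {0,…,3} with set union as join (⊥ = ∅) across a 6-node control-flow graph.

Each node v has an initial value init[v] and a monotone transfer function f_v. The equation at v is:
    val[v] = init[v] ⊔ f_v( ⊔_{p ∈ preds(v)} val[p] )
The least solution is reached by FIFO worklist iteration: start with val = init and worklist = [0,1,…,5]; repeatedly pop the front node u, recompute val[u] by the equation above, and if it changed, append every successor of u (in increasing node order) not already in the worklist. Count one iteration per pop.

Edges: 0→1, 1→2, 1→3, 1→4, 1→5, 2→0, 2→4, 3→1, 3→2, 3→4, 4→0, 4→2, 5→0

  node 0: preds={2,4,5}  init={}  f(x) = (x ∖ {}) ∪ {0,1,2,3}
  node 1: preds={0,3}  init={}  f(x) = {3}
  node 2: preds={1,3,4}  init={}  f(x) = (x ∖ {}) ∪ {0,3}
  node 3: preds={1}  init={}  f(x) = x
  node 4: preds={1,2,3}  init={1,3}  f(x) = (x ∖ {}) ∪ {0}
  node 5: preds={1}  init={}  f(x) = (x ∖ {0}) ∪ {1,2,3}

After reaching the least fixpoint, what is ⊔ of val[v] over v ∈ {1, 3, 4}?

{0,1,3}

Trace (9 dequeues):
  [1] u=0 | in {1,3} | out {0,1,2,3} | prev {} | push {}
  [2] u=1 | in {0,1,2,3} | out {3} | prev {} | push {}
  [3] u=2 | in {1,3} | out {0,1,3} | prev {} | push {0}
  [4] u=3 | in {3} | out {3} | prev {} | push {1,2}
  [5] u=4 | in {0,1,3} | out {0,1,3} | prev {1,3} | push {}
  [6] u=5 | in {3} | out {1,2,3} | prev {} | push {}
  [7] u=0 | in {0,1,2,3} | out {0,1,2,3} | ==
  [8] u=1 | in {0,1,2,3} | out {3} | ==
  [9] u=2 | in {0,1,3} | out {0,1,3} | ==

Converged values:
  [0] {0,1,2,3}
  [1] {3}
  [2] {0,1,3}
  [3] {3}
  [4] {0,1,3}
  [5] {1,2,3}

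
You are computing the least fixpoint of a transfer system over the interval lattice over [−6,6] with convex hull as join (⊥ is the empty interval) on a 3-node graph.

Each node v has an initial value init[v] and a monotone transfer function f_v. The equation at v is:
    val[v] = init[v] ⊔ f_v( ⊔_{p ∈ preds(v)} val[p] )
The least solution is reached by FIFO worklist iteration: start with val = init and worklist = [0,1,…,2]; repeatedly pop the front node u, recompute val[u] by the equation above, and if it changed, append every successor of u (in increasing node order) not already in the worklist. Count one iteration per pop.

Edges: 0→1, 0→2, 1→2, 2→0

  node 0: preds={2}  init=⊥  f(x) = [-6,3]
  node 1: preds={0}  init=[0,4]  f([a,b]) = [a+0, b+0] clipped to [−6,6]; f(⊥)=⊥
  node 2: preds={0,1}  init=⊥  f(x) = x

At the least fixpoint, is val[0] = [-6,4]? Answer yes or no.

Iteration log — 4 steps:
  step 1. node 0  ⊔preds=⊥  new=[-6,3]  old=⊥  +wl: 
  step 2. node 1  ⊔preds=[-6,3]  new=[-6,4]  old=[0,4]  +wl: 
  step 3. node 2  ⊔preds=[-6,4]  new=[-6,4]  old=⊥  +wl: 0
  step 4. node 0  ⊔preds=[-6,4]  new=[-6,3]  stable

Least fixpoint reached:
  node 0: [-6,3]
  node 1: [-6,4]
  node 2: [-6,4]

no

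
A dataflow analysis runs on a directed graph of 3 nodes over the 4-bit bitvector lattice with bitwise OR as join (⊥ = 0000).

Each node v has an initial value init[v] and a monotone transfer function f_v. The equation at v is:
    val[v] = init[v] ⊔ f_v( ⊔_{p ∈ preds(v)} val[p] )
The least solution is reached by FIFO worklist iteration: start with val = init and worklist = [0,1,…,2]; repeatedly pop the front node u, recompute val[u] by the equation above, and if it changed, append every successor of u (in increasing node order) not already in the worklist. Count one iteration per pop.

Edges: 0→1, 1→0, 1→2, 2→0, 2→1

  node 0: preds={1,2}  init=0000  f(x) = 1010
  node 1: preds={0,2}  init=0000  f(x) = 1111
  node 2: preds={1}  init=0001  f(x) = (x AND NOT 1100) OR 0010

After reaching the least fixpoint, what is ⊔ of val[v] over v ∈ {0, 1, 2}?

1111

Trace (5 dequeues):
  [1] u=0 | in 0001 | out 1010 | prev 0000 | push {}
  [2] u=1 | in 1011 | out 1111 | prev 0000 | push {0}
  [3] u=2 | in 1111 | out 0011 | prev 0001 | push {1}
  [4] u=0 | in 1111 | out 1010 | ==
  [5] u=1 | in 1011 | out 1111 | ==

Converged values:
  [0] 1010
  [1] 1111
  [2] 0011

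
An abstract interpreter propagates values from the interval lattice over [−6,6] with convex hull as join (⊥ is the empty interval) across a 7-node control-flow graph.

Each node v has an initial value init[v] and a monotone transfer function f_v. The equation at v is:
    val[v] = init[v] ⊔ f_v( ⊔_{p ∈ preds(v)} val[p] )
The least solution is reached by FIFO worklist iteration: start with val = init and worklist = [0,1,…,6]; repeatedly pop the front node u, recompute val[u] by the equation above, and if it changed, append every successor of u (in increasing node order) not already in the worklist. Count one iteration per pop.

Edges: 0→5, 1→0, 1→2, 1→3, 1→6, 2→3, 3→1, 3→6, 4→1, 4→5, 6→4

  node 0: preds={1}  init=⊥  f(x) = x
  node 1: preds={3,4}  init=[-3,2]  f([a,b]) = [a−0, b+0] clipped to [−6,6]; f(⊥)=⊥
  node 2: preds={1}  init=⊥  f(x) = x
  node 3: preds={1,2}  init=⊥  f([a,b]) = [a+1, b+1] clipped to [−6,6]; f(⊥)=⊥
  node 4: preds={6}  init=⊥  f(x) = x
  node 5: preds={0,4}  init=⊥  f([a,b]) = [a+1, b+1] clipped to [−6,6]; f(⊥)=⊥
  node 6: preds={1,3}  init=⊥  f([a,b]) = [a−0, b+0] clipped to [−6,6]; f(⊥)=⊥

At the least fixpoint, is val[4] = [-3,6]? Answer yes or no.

yes

Trace (36 dequeues):
  [1] u=0 | in [-3,2] | out [-3,2] | prev ⊥ | push {}
  [2] u=1 | in ⊥ | out [-3,2] | ==
  [3] u=2 | in [-3,2] | out [-3,2] | prev ⊥ | push {}
  [4] u=3 | in [-3,2] | out [-2,3] | prev ⊥ | push {1}
  [5] u=4 | in ⊥ | out ⊥ | ==
  [6] u=5 | in [-3,2] | out [-2,3] | prev ⊥ | push {}
  [7] u=6 | in [-3,3] | out [-3,3] | prev ⊥ | push {4}
  [8] u=1 | in [-2,3] | out [-3,3] | prev [-3,2] | push {0,2,3,6}
  [9] u=4 | in [-3,3] | out [-3,3] | prev ⊥ | push {1,5}
  [10] u=0 | in [-3,3] | out [-3,3] | prev [-3,2] | push {}
  [11] u=2 | in [-3,3] | out [-3,3] | prev [-3,2] | push {}
  [12] u=3 | in [-3,3] | out [-2,4] | prev [-2,3] | push {}
  [13] u=6 | in [-3,4] | out [-3,4] | prev [-3,3] | push {4}
  [14] u=1 | in [-3,4] | out [-3,4] | prev [-3,3] | push {0,2,3,6}
  [15] u=5 | in [-3,3] | out [-2,4] | prev [-2,3] | push {}
  [16] u=4 | in [-3,4] | out [-3,4] | prev [-3,3] | push {1,5}
  [17] u=0 | in [-3,4] | out [-3,4] | prev [-3,3] | push {}
  [18] u=2 | in [-3,4] | out [-3,4] | prev [-3,3] | push {}
  [19] u=3 | in [-3,4] | out [-2,5] | prev [-2,4] | push {}
  [20] u=6 | in [-3,5] | out [-3,5] | prev [-3,4] | push {4}
  [21] u=1 | in [-3,5] | out [-3,5] | prev [-3,4] | push {0,2,3,6}
  [22] u=5 | in [-3,4] | out [-2,5] | prev [-2,4] | push {}
  [23] u=4 | in [-3,5] | out [-3,5] | prev [-3,4] | push {1,5}
  [24] u=0 | in [-3,5] | out [-3,5] | prev [-3,4] | push {}
  [25] u=2 | in [-3,5] | out [-3,5] | prev [-3,4] | push {}
  [26] u=3 | in [-3,5] | out [-2,6] | prev [-2,5] | push {}
  [27] u=6 | in [-3,6] | out [-3,6] | prev [-3,5] | push {4}
  [28] u=1 | in [-3,6] | out [-3,6] | prev [-3,5] | push {0,2,3,6}
  [29] u=5 | in [-3,5] | out [-2,6] | prev [-2,5] | push {}
  [30] u=4 | in [-3,6] | out [-3,6] | prev [-3,5] | push {1,5}
  [31] u=0 | in [-3,6] | out [-3,6] | prev [-3,5] | push {}
  [32] u=2 | in [-3,6] | out [-3,6] | prev [-3,5] | push {}
  [33] u=3 | in [-3,6] | out [-2,6] | ==
  [34] u=6 | in [-3,6] | out [-3,6] | ==
  [35] u=1 | in [-3,6] | out [-3,6] | ==
  [36] u=5 | in [-3,6] | out [-2,6] | ==

Converged values:
  [0] [-3,6]
  [1] [-3,6]
  [2] [-3,6]
  [3] [-2,6]
  [4] [-3,6]
  [5] [-2,6]
  [6] [-3,6]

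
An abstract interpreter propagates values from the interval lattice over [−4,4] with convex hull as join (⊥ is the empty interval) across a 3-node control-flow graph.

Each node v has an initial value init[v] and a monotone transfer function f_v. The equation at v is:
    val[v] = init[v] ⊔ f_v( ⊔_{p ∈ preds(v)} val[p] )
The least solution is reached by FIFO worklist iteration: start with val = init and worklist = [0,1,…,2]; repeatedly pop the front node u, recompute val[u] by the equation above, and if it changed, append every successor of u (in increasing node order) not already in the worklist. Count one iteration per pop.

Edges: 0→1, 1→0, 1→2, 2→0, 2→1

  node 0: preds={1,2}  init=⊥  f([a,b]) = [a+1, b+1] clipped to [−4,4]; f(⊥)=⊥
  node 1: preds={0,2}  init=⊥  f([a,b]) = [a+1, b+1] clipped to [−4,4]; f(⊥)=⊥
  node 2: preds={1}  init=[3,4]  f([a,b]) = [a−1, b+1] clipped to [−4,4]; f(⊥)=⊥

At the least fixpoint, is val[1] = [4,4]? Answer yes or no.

Worklist (4 pops):
  #1 pop 0: in=[3,4] → [4,4] (was ⊥); enqueue []
  #2 pop 1: in=[3,4] → [4,4] (was ⊥); enqueue [0]
  #3 pop 2: in=[4,4] → [3,4] (no change)
  #4 pop 0: in=[3,4] → [4,4] (no change)

Fixpoint:
  val[0] = [4,4]
  val[1] = [4,4]
  val[2] = [3,4]

yes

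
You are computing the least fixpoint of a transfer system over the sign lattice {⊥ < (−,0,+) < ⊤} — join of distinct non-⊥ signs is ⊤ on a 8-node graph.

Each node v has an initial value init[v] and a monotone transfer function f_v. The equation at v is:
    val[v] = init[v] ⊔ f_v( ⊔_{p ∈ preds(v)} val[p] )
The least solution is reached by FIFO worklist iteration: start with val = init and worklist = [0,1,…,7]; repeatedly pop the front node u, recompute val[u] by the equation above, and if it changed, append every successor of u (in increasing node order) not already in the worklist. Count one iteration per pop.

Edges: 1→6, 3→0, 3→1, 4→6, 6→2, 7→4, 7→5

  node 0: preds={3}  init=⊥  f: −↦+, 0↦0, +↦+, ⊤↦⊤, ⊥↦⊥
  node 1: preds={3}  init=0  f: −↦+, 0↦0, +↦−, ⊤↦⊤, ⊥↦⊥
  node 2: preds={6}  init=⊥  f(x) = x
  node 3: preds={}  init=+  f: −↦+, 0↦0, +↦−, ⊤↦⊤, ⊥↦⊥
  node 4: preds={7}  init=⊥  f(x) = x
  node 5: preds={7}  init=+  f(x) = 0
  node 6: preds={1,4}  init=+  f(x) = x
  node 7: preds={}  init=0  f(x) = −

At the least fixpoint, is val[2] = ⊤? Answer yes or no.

yes

Trace (12 dequeues):
  [1] u=0 | in + | out + | prev ⊥ | push {}
  [2] u=1 | in + | out ⊤ | prev 0 | push {}
  [3] u=2 | in + | out + | prev ⊥ | push {}
  [4] u=3 | in ⊥ | out + | ==
  [5] u=4 | in 0 | out 0 | prev ⊥ | push {}
  [6] u=5 | in 0 | out ⊤ | prev + | push {}
  [7] u=6 | in ⊤ | out ⊤ | prev + | push {2}
  [8] u=7 | in ⊥ | out ⊤ | prev 0 | push {4,5}
  [9] u=2 | in ⊤ | out ⊤ | prev + | push {}
  [10] u=4 | in ⊤ | out ⊤ | prev 0 | push {6}
  [11] u=5 | in ⊤ | out ⊤ | ==
  [12] u=6 | in ⊤ | out ⊤ | ==

Converged values:
  [0] +
  [1] ⊤
  [2] ⊤
  [3] +
  [4] ⊤
  [5] ⊤
  [6] ⊤
  [7] ⊤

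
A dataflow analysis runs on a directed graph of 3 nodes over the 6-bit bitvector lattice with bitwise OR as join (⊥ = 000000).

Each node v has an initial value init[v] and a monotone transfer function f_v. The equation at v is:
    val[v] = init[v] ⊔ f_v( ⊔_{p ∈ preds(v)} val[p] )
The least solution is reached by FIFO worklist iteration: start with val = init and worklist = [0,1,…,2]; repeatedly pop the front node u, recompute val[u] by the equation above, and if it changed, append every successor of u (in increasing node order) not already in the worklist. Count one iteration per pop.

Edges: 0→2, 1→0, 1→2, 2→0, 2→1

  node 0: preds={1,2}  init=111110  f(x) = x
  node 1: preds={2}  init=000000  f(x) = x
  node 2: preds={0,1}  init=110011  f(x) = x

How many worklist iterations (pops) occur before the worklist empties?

7

Trace (7 dequeues):
  [1] u=0 | in 110011 | out 111111 | prev 111110 | push {}
  [2] u=1 | in 110011 | out 110011 | prev 000000 | push {0}
  [3] u=2 | in 111111 | out 111111 | prev 110011 | push {1}
  [4] u=0 | in 111111 | out 111111 | ==
  [5] u=1 | in 111111 | out 111111 | prev 110011 | push {0,2}
  [6] u=0 | in 111111 | out 111111 | ==
  [7] u=2 | in 111111 | out 111111 | ==

Converged values:
  [0] 111111
  [1] 111111
  [2] 111111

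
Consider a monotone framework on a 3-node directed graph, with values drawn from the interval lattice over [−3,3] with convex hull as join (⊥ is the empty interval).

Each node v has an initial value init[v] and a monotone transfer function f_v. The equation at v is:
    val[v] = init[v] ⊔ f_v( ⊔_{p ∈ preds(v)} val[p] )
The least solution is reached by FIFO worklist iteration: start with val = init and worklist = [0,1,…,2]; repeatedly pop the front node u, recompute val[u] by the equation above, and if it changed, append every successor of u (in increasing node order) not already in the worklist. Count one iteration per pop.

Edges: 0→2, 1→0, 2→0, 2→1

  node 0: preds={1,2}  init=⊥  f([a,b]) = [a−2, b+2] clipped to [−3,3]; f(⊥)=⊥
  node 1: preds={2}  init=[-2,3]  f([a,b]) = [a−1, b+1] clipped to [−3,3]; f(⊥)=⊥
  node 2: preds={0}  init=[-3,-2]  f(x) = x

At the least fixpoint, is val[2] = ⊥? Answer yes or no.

Trace (5 dequeues):
  [1] u=0 | in [-3,3] | out [-3,3] | prev ⊥ | push {}
  [2] u=1 | in [-3,-2] | out [-3,3] | prev [-2,3] | push {0}
  [3] u=2 | in [-3,3] | out [-3,3] | prev [-3,-2] | push {1}
  [4] u=0 | in [-3,3] | out [-3,3] | ==
  [5] u=1 | in [-3,3] | out [-3,3] | ==

Converged values:
  [0] [-3,3]
  [1] [-3,3]
  [2] [-3,3]

no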